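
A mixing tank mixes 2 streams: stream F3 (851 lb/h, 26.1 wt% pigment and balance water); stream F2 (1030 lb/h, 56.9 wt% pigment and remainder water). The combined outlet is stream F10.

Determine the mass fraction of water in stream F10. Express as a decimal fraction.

Total flow out = 851 + 1030 = 1881 lb/h.
water in = 851×0.739 + 1030×0.431 = 1072.8 lb/h.
water mass fraction in F10 = 1072.8/1881 = 0.570.

0.570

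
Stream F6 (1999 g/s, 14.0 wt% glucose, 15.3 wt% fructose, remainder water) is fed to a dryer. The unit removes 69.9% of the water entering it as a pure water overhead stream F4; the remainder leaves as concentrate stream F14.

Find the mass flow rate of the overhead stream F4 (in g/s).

water entering = 1999×0.707 = 1413.3 g/s; overhead removed = 0.699×1413.3 = 987.89 g/s.

987.9 g/s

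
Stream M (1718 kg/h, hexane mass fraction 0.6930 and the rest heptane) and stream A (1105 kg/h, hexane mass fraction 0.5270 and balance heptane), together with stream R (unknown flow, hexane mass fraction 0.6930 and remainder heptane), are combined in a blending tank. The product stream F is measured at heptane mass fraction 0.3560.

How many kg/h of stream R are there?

Let R be the unknown flow. Total out = 2823 + R.
heptane balance: 1050.1 + 0.307·R = 0.356·(2823 + R)
(0.307 − 0.356)·R = 0.356×2823 − 1050.1 = -45.103
R = -45.103 / -0.049 = 920.47 kg/h

920.5 kg/h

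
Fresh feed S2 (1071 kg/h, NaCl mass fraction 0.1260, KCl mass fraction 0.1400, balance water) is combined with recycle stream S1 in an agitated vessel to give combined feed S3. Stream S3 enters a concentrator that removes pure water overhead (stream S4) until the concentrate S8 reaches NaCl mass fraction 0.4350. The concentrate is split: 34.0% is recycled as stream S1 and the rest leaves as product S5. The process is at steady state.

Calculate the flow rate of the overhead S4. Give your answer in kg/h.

Overall NaCl balance (none leaves overhead): NaCl in fresh feed = NaCl in product, i.e. 1071×0.126 = (1−0.340)·S8·0.435.
S8 = 134.95/(0.435×0.660) = 470.03 kg/h.
Recycle S1 = 0.340×470.03 = 159.81 kg/h.
Combined feed S3 = 1071 + 159.81 = 1230.8 kg/h.
Overhead S4 = S3 − S8 = 1230.8 − 470.03 = 760.78 kg/h.

760.8 kg/h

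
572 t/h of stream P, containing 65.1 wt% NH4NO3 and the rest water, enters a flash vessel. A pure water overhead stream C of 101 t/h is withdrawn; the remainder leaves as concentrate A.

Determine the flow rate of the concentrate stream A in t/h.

471 t/h

Concentrate = 572 − 101 = 471 t/h.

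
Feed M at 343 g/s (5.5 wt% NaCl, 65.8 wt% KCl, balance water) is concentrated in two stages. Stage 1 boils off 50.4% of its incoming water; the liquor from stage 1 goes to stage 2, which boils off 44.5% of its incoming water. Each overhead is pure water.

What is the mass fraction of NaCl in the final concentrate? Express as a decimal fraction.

0.069

water in feed = 343×0.287 = 98.441 g/s.
After stage 1: water left = (1−0.504)×98.441 = 48.827; stream total = 293.39 g/s.
After stage 2: water left = (1−0.445)×48.827 = 27.099; final concentrate = 271.66 g/s.
NaCl fraction = 18.865/271.66 = 0.069.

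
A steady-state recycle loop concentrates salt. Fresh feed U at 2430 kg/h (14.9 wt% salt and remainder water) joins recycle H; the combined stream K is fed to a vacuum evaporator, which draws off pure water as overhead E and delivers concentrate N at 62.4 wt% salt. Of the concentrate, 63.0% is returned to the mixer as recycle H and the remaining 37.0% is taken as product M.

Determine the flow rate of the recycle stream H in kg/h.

Overall salt balance (none leaves overhead): salt in fresh feed = salt in product, i.e. 2430×0.149 = (1−0.630)·N·0.624.
N = 362.07/(0.624×0.370) = 1568.2 kg/h.
Recycle H = 0.630×1568.2 = 987.98 kg/h.

988 kg/h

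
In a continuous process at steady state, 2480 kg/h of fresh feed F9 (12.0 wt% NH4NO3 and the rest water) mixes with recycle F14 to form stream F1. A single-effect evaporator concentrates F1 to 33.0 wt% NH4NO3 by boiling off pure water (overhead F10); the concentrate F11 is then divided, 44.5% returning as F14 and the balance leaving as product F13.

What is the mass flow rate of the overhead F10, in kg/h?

Overall NH4NO3 balance (none leaves overhead): NH4NO3 in fresh feed = NH4NO3 in product, i.e. 2480×0.120 = (1−0.445)·F11·0.330.
F11 = 297.6/(0.330×0.555) = 1624.9 kg/h.
Recycle F14 = 0.445×1624.9 = 723.08 kg/h.
Combined feed F1 = 2480 + 723.08 = 3203.1 kg/h.
Overhead F10 = F1 − F11 = 3203.1 − 1624.9 = 1578.2 kg/h.

1578 kg/h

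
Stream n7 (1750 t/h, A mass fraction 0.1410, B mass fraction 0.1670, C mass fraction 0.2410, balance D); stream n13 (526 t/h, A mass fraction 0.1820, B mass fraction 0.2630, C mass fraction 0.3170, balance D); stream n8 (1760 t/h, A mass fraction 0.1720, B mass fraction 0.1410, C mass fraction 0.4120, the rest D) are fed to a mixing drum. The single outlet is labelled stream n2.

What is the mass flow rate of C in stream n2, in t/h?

C out = C in = 1750×0.241 + 526×0.317 + 1760×0.412 = 1313.6 t/h.

1314 t/h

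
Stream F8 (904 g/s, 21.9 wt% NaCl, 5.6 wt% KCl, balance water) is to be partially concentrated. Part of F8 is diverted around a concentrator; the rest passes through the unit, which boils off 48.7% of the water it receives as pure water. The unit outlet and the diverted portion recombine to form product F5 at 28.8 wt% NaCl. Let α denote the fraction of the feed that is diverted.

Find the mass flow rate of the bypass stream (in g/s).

All 904×0.219 = 197.98 g/s of NaCl reaches F5, so F5 = 197.98/0.288 = 687.42 g/s and vapour = 216.58 g/s.
The evaporator receives (1−α)·904 of feed at 0.725 water and removes 0.487 of that water:
0.487×0.725×(1−α)×904 = 216.58
(1−α) = 216.58/319.18 = 0.6786;  α = 0.3214.
Bypass flow = 0.3214×904 = 290.58 g/s.

290.6 g/s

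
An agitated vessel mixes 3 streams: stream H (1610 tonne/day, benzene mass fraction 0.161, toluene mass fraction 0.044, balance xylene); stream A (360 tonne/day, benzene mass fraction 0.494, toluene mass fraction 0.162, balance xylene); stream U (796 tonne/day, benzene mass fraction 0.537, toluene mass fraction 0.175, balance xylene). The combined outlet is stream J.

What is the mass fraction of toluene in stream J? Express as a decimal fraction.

Total flow out = 1610 + 360 + 796 = 2766 tonne/day.
toluene in = 1610×0.044 + 360×0.162 + 796×0.175 = 268.46 tonne/day.
toluene mass fraction in J = 268.46/2766 = 0.097.

0.097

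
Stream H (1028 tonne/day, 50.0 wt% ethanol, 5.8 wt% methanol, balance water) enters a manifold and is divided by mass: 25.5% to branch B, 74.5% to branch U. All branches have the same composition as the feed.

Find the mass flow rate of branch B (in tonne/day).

Branch B flow = 0.255×1028 = 262.14 tonne/day.

262.1 tonne/day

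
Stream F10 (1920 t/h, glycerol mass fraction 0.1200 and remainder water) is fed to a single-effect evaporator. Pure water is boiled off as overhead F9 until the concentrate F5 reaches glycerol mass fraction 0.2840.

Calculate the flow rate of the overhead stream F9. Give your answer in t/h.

1109 t/h

glycerol is conserved: 1920×0.120 = 230.4 t/h all reports to the concentrate.
Concentrate = 230.4/(target fraction) = 811.27 t/h.
Overhead = 1920 − 811.27 = 1108.7 t/h.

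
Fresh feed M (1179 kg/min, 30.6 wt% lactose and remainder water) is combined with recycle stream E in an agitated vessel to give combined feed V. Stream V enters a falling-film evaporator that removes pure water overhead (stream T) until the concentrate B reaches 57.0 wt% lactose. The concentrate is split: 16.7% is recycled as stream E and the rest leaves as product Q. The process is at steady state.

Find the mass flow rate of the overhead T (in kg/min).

546.1 kg/min

Overall lactose balance (none leaves overhead): lactose in fresh feed = lactose in product, i.e. 1179×0.306 = (1−0.167)·B·0.570.
B = 360.77/(0.570×0.833) = 759.83 kg/min.
Recycle E = 0.167×759.83 = 126.89 kg/min.
Combined feed V = 1179 + 126.89 = 1305.9 kg/min.
Overhead T = V − B = 1305.9 − 759.83 = 546.06 kg/min.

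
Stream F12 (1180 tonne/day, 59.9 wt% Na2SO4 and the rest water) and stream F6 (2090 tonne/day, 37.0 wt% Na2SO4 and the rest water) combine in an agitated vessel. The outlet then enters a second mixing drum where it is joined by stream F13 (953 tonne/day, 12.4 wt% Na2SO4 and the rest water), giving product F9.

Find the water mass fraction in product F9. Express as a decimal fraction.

0.622

Overall, product flow = 4223 tonne/day.
water in = 1180×0.401 + 2090×0.630 + 953×0.876 = 2624.7 tonne/day.
water fraction in F9 = 0.622.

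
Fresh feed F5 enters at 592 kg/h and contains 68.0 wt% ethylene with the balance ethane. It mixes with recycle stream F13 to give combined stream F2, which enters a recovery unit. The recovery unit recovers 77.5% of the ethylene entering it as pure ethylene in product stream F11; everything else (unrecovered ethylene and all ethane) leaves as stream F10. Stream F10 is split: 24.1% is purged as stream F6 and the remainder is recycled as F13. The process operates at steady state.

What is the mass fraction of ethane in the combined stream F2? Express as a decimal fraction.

0.6182

ethane enters only via F5 and leaves only via the purge: 592×0.320 = 0.241×(ethane in F10), and the recovery unit passes all ethane, so ethane in F2 = ethane in F10 = 786.06 kg/h.
ethylene in F2: m_A = 592×0.680 + (1−0.241)·(1−0.775)·m_A, so m_A = 402.56/0.8292 = 485.47 kg/h.
F2 = 485.47 + 786.06 = 1271.5 kg/h.
ethane fraction in F2 = 786.06/1271.5 = 0.6182.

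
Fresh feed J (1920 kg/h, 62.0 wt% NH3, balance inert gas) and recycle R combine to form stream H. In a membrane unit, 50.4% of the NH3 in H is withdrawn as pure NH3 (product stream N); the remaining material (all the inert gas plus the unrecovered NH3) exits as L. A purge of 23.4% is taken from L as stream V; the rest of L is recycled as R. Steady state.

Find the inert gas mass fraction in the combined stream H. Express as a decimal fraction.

0.619

inert gas enters only via J and leaves only via the purge: 1920×0.380 = 0.234×(inert gas in L), and the membrane unit passes all inert gas, so inert gas in H = inert gas in L = 3117.9 kg/h.
NH3 in H: m_A = 1920×0.620 + (1−0.234)·(1−0.504)·m_A, so m_A = 1190.4/0.6201 = 1919.8 kg/h.
H = 1919.8 + 3117.9 = 5037.8 kg/h.
inert gas fraction in H = 3117.9/5037.8 = 0.619.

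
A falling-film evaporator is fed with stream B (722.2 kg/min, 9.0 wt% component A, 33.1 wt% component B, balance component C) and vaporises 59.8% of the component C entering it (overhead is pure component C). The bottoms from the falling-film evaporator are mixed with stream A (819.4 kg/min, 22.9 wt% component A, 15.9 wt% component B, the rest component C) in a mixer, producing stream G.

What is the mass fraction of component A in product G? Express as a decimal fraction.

0.1956

Vapour removed = 0.598×0.579×722.2 = 250.06 kg/min; concentrate = 472.14 kg/min.
component A reaching the mixer = 64.998 (from concentrate) + 819.4×0.229 = 252.64 kg/min.
Product flow = 472.14 + 819.4 = 1291.5 kg/min; component A fraction = 0.1956.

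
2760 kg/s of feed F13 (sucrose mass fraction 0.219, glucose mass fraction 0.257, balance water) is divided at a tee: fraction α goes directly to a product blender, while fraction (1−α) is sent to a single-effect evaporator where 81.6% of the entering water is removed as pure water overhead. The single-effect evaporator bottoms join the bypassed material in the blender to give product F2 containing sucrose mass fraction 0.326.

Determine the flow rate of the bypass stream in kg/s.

All 2760×0.219 = 604.44 kg/s of sucrose reaches F2, so F2 = 604.44/0.326 = 1854.1 kg/s and vapour = 905.89 kg/s.
The evaporator receives (1−α)·2760 of feed at 0.524 water and removes 0.816 of that water:
0.816×0.524×(1−α)×2760 = 905.89
(1−α) = 905.89/1180.1 = 0.7676;  α = 0.2324.
Bypass flow = 0.2324×2760 = 641.38 kg/s.

641.4 kg/s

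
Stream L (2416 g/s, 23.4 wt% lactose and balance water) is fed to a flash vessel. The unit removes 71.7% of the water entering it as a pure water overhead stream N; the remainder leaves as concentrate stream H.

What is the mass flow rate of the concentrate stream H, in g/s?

water entering = 2416×0.766 = 1850.7 g/s; overhead removed = 0.717×1850.7 = 1326.9 g/s.
Concentrate = 2416 − 1326.9 = 1089.1 g/s.

1089 g/s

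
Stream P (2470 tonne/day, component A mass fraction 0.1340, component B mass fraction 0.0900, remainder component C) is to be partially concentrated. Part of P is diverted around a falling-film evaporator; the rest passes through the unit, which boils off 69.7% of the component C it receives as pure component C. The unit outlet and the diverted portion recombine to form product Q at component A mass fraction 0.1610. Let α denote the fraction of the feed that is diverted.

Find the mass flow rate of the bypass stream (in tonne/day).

1704 tonne/day

All 2470×0.134 = 330.98 tonne/day of component A reaches Q, so Q = 330.98/0.161 = 2055.8 tonne/day and vapour = 414.22 tonne/day.
The evaporator receives (1−α)·2470 of feed at 0.776 component C and removes 0.697 of that component C:
0.697×0.776×(1−α)×2470 = 414.22
(1−α) = 414.22/1336 = 0.3101;  α = 0.6899.
Bypass flow = 0.6899×2470 = 1704.2 tonne/day.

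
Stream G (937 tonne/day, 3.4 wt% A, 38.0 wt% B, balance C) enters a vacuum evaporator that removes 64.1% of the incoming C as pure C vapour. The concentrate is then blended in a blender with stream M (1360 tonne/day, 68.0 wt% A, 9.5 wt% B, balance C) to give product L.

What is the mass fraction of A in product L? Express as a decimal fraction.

Vapour removed = 0.641×0.586×937 = 351.96 tonne/day; concentrate = 585.04 tonne/day.
A reaching the mixer = 31.858 (from concentrate) + 1360×0.680 = 956.66 tonne/day.
Product flow = 585.04 + 1360 = 1945 tonne/day; A fraction = 0.492.

0.492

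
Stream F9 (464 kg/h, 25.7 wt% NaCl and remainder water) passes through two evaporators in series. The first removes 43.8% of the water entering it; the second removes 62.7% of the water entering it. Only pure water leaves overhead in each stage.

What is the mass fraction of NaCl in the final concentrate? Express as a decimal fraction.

0.623

water in feed = 464×0.743 = 344.75 kg/h.
After stage 1: water left = (1−0.438)×344.75 = 193.75; stream total = 313 kg/h.
After stage 2: water left = (1−0.627)×193.75 = 72.269; final concentrate = 191.52 kg/h.
NaCl fraction = 119.25/191.52 = 0.623.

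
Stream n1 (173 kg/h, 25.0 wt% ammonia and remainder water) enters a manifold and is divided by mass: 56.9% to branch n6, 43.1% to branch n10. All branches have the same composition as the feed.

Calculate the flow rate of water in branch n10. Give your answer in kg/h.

Branch n10 total = 0.431×173 = 74.563 kg/h.
water in n10 = 0.750×74.563 = 55.922 kg/h.

55.92 kg/h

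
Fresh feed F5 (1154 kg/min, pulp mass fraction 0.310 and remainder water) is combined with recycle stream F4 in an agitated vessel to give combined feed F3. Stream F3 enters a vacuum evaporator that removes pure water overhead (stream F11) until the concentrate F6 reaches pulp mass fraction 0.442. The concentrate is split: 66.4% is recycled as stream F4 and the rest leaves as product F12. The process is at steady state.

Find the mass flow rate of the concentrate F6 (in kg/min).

2409 kg/min

Overall pulp balance (none leaves overhead): pulp in fresh feed = pulp in product, i.e. 1154×0.310 = (1−0.664)·F6·0.442.
F6 = 357.74/(0.442×0.336) = 2408.8 kg/min.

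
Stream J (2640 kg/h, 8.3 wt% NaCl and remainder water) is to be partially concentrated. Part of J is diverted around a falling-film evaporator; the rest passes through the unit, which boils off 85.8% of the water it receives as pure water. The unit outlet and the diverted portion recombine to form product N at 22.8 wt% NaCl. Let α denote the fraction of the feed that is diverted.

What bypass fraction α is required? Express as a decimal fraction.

0.192

All 2640×0.083 = 219.12 kg/h of NaCl reaches N, so N = 219.12/0.228 = 961.05 kg/h and vapour = 1678.9 kg/h.
The evaporator receives (1−α)·2640 of feed at 0.917 water and removes 0.858 of that water:
0.858×0.917×(1−α)×2640 = 1678.9
(1−α) = 1678.9/2077.1 = 0.8083;  α = 0.1917.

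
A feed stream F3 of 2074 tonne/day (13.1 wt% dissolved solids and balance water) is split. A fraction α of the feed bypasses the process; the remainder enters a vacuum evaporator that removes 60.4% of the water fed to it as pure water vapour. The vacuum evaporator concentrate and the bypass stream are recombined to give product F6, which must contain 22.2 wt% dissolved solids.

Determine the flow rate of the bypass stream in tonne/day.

454.3 tonne/day

All 2074×0.131 = 271.69 tonne/day of dissolved solids reaches F6, so F6 = 271.69/0.222 = 1223.8 tonne/day and vapour = 850.15 tonne/day.
The evaporator receives (1−α)·2074 of feed at 0.869 water and removes 0.604 of that water:
0.604×0.869×(1−α)×2074 = 850.15
(1−α) = 850.15/1088.6 = 0.7810;  α = 0.2190.
Bypass flow = 0.2190×2074 = 454.28 tonne/day.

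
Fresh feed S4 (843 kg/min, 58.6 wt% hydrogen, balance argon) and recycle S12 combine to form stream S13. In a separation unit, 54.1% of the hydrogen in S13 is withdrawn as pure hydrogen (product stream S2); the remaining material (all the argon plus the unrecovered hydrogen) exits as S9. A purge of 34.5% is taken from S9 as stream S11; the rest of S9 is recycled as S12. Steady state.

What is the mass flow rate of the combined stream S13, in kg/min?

1718 kg/min

argon enters only via S4 and leaves only via the purge: 843×0.414 = 0.345×(argon in S9), and the separation unit passes all argon, so argon in S13 = argon in S9 = 1011.6 kg/min.
hydrogen in S13: m_A = 843×0.586 + (1−0.345)·(1−0.541)·m_A, so m_A = 494/0.6994 = 706.36 kg/min.
S13 = 706.36 + 1011.6 = 1718 kg/min.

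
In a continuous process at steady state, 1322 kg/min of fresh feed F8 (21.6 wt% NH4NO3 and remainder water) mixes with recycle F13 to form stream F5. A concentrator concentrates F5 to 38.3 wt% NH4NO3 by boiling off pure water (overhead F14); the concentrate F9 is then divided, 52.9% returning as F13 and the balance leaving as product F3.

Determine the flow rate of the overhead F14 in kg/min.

576.4 kg/min

Overall NH4NO3 balance (none leaves overhead): NH4NO3 in fresh feed = NH4NO3 in product, i.e. 1322×0.216 = (1−0.529)·F9·0.383.
F9 = 285.55/(0.383×0.471) = 1582.9 kg/min.
Recycle F13 = 0.529×1582.9 = 837.38 kg/min.
Combined feed F5 = 1322 + 837.38 = 2159.4 kg/min.
Overhead F14 = F5 − F9 = 2159.4 − 1582.9 = 576.43 kg/min.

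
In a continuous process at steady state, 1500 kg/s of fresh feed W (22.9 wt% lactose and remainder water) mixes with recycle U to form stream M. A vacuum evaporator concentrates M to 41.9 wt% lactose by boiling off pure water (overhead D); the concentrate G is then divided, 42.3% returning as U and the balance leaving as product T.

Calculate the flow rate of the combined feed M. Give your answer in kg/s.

Overall lactose balance (none leaves overhead): lactose in fresh feed = lactose in product, i.e. 1500×0.229 = (1−0.423)·G·0.419.
G = 343.5/(0.419×0.577) = 1420.8 kg/s.
Recycle U = 0.423×1420.8 = 601 kg/s.
Combined feed M = 1500 + 601 = 2101 kg/s.

2101 kg/s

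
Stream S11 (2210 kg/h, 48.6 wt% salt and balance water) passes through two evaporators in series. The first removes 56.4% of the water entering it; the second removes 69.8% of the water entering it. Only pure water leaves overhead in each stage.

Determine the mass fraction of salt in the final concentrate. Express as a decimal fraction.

0.878

water in feed = 2210×0.514 = 1135.9 kg/h.
After stage 1: water left = (1−0.564)×1135.9 = 495.27; stream total = 1569.3 kg/h.
After stage 2: water left = (1−0.698)×495.27 = 149.57; final concentrate = 1223.6 kg/h.
salt fraction = 1074.1/1223.6 = 0.878.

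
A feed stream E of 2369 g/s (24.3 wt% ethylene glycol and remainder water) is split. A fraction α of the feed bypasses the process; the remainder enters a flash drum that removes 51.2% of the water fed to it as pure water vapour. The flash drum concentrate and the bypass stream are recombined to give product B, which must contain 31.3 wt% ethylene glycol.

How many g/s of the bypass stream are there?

All 2369×0.243 = 575.67 g/s of ethylene glycol reaches B, so B = 575.67/0.313 = 1839.2 g/s and vapour = 529.81 g/s.
The evaporator receives (1−α)·2369 of feed at 0.757 water and removes 0.512 of that water:
0.512×0.757×(1−α)×2369 = 529.81
(1−α) = 529.81/918.19 = 0.5770;  α = 0.4230.
Bypass flow = 0.4230×2369 = 1002 g/s.

1002 g/s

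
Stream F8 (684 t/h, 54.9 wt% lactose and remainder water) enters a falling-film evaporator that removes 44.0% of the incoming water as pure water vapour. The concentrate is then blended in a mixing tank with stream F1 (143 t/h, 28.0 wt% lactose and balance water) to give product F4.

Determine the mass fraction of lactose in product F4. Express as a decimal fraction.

0.6012

Vapour removed = 0.440×0.451×684 = 135.73 t/h; concentrate = 548.27 t/h.
lactose reaching the mixer = 375.52 (from concentrate) + 143×0.280 = 415.56 t/h.
Product flow = 548.27 + 143 = 691.27 t/h; lactose fraction = 0.6012.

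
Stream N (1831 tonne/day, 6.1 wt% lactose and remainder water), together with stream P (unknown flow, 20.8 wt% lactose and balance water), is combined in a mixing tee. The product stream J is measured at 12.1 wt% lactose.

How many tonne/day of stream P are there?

1263 tonne/day

Let P be the unknown flow. Total out = 1831 + P.
lactose balance: 111.69 + 0.208·P = 0.121·(1831 + P)
(0.208 − 0.121)·P = 0.121×1831 − 111.69 = 109.86
P = 109.86 / 0.087 = 1262.8 tonne/day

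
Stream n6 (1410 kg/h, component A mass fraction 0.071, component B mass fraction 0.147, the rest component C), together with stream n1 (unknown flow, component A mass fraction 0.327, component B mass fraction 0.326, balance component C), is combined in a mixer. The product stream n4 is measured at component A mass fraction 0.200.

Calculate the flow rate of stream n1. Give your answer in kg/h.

Let n1 be the unknown flow. Total out = 1410 + n1.
component A balance: 100.11 + 0.327·n1 = 0.200·(1410 + n1)
(0.327 − 0.200)·n1 = 0.200×1410 − 100.11 = 181.89
n1 = 181.89 / 0.127 = 1432.2 kg/h

1432 kg/h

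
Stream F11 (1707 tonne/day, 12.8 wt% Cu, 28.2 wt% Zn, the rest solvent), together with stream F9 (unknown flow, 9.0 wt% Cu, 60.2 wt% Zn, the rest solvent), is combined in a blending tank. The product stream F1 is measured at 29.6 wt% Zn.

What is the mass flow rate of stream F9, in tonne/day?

78.1 tonne/day

Let F9 be the unknown flow. Total out = 1707 + F9.
Zn balance: 481.37 + 0.602·F9 = 0.296·(1707 + F9)
(0.602 − 0.296)·F9 = 0.296×1707 − 481.37 = 23.898
F9 = 23.898 / 0.306 = 78.098 tonne/day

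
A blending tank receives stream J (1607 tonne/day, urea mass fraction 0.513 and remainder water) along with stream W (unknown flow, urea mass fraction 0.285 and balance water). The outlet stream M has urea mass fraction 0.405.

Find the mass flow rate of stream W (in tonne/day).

Let W be the unknown flow. Total out = 1607 + W.
urea balance: 824.39 + 0.285·W = 0.405·(1607 + W)
(0.285 − 0.405)·W = 0.405×1607 − 824.39 = -173.56
W = -173.56 / -0.120 = 1446.3 tonne/day

1446 tonne/day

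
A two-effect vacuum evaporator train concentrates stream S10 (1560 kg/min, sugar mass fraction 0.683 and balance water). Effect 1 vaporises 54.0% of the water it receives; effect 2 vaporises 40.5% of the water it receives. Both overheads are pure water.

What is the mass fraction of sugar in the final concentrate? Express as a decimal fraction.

water in feed = 1560×0.317 = 494.52 kg/min.
After stage 1: water left = (1−0.540)×494.52 = 227.48; stream total = 1293 kg/min.
After stage 2: water left = (1−0.405)×227.48 = 135.35; final concentrate = 1200.8 kg/min.
sugar fraction = 1065.5/1200.8 = 0.887.

0.887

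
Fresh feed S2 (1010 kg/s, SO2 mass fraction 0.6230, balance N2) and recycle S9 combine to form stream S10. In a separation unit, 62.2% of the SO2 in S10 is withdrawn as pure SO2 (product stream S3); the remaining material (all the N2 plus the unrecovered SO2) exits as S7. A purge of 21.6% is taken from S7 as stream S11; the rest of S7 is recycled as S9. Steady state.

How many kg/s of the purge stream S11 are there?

453.8 kg/s

N2 enters only via S2 and leaves only via the purge: 1010×0.377 = 0.216×(N2 in S7), and the separation unit passes all N2, so N2 in S10 = N2 in S7 = 1762.8 kg/s.
SO2 in S10: m_A = 1010×0.623 + (1−0.216)·(1−0.622)·m_A, so m_A = 629.23/0.7036 = 894.24 kg/s.
S7 = (1−0.622)×894.24 + 1762.8 = 2100.8 kg/s.
Purge S11 = 0.216×2100.8 = 453.78 kg/s.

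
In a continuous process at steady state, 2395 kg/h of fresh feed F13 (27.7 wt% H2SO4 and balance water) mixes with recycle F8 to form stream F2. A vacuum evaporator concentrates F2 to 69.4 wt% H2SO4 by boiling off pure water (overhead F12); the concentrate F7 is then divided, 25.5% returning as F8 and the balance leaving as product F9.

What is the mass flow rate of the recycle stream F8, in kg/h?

Overall H2SO4 balance (none leaves overhead): H2SO4 in fresh feed = H2SO4 in product, i.e. 2395×0.277 = (1−0.255)·F7·0.694.
F7 = 663.42/(0.694×0.745) = 1283.1 kg/h.
Recycle F8 = 0.255×1283.1 = 327.2 kg/h.

327.2 kg/h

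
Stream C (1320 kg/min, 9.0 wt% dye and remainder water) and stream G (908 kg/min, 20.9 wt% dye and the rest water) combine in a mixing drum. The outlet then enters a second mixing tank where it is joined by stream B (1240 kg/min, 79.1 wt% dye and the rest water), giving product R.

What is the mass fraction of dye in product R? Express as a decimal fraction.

Overall, product flow = 3468 kg/min.
dye in = 1320×0.090 + 908×0.209 + 1240×0.791 = 1289.4 kg/min.
dye fraction in R = 0.372.

0.372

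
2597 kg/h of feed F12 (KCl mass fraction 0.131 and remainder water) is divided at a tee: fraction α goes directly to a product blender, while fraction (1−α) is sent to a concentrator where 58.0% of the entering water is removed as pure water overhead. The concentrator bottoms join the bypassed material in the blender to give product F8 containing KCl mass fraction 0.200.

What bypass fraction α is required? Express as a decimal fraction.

All 2597×0.131 = 340.21 kg/h of KCl reaches F8, so F8 = 340.21/0.200 = 1701 kg/h and vapour = 895.97 kg/h.
The evaporator receives (1−α)·2597 of feed at 0.869 water and removes 0.580 of that water:
0.580×0.869×(1−α)×2597 = 895.97
(1−α) = 895.97/1308.9 = 0.6845;  α = 0.3155.

0.316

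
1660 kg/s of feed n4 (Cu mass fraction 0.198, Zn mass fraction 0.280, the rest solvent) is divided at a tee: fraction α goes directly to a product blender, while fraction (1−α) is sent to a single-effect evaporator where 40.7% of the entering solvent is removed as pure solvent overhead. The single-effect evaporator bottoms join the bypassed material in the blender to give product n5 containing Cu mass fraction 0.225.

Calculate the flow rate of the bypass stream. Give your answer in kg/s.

All 1660×0.198 = 328.68 kg/s of Cu reaches n5, so n5 = 328.68/0.225 = 1460.8 kg/s and vapour = 199.2 kg/s.
The evaporator receives (1−α)·1660 of feed at 0.522 solvent and removes 0.407 of that solvent:
0.407×0.522×(1−α)×1660 = 199.2
(1−α) = 199.2/352.67 = 0.5648;  α = 0.4352.
Bypass flow = 0.4352×1660 = 722.39 kg/s.

722.4 kg/s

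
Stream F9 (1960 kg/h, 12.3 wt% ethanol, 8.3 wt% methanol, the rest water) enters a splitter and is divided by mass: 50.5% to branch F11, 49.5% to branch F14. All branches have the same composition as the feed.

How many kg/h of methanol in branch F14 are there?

Branch F14 total = 0.495×1960 = 970.2 kg/h.
methanol in F14 = 0.083×970.2 = 80.527 kg/h.

80.53 kg/h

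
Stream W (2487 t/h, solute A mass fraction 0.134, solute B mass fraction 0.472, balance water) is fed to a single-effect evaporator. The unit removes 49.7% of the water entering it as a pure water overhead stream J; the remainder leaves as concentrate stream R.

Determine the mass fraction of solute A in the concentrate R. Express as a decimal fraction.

0.167

solute A is not removed: 2487×0.134 = 333.26 t/h of solute A enters R.
water entering = 2487×0.394 = 979.88 t/h; overhead removed = 0.497×979.88 = 487 t/h.
Concentrate = 2487 − 487 = 2000 t/h.
Mass fraction = 333.26/2000 = 0.167.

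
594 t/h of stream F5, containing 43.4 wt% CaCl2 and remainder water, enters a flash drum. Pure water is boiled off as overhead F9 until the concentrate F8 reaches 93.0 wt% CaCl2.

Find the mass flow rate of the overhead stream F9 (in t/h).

CaCl2 is conserved: 594×0.434 = 257.8 t/h all reports to the concentrate.
Concentrate = 257.8/(target fraction) = 277.2 t/h.
Overhead = 594 − 277.2 = 316.8 t/h.

316.8 t/h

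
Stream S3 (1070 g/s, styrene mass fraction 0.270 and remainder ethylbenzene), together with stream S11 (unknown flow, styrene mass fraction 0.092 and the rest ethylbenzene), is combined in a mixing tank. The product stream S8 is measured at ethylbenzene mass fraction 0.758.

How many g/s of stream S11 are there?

Let S11 be the unknown flow. Total out = 1070 + S11.
ethylbenzene balance: 781.1 + 0.908·S11 = 0.758·(1070 + S11)
(0.908 − 0.758)·S11 = 0.758×1070 − 781.1 = 29.96
S11 = 29.96 / 0.150 = 199.73 g/s

199.7 g/s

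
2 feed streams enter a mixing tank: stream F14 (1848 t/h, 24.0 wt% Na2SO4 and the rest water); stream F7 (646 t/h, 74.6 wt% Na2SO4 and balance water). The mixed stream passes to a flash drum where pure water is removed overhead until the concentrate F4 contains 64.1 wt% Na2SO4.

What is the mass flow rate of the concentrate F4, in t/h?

Na2SO4 entering = 1848×0.240 + 646×0.746 = 925.44 t/h.
All Na2SO4 reports to F4, so F4 = 925.44/0.641 = 1443.7 t/h.

1444 t/h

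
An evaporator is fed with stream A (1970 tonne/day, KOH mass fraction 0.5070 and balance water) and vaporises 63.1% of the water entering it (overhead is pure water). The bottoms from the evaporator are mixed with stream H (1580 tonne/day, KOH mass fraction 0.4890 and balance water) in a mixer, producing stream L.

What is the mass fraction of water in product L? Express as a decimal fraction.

Vapour removed = 0.631×0.493×1970 = 612.83 tonne/day; concentrate = 1357.2 tonne/day.
water reaching the mixer = 358.38 (from concentrate) + 1580×0.511 = 1165.8 tonne/day.
Product flow = 1357.2 + 1580 = 2937.2 tonne/day; water fraction = 0.3969.

0.3969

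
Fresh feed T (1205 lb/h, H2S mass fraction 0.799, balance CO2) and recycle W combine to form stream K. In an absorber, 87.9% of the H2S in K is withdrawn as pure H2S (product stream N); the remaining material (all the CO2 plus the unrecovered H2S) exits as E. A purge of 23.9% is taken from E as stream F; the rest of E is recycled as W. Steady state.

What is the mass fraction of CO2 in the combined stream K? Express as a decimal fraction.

CO2 enters only via T and leaves only via the purge: 1205×0.201 = 0.239×(CO2 in E), and the absorber passes all CO2, so CO2 in K = CO2 in E = 1013.4 lb/h.
H2S in K: m_A = 1205×0.799 + (1−0.239)·(1−0.879)·m_A, so m_A = 962.8/0.9079 = 1060.4 lb/h.
K = 1060.4 + 1013.4 = 2073.9 lb/h.
CO2 fraction in K = 1013.4/2073.9 = 0.489.

0.489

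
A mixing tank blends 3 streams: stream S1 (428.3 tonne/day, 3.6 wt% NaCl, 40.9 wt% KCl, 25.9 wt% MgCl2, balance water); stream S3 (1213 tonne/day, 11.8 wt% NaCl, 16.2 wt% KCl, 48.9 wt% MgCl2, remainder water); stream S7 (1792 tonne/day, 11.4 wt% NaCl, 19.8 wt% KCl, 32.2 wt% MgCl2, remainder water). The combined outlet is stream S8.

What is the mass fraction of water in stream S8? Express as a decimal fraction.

Total flow out = 428.3 + 1213 + 1792 = 3433.3 tonne/day.
water in = 428.3×0.296 + 1213×0.231 + 1792×0.366 = 1062.9 tonne/day.
water mass fraction in S8 = 1062.9/3433.3 = 0.310.

0.310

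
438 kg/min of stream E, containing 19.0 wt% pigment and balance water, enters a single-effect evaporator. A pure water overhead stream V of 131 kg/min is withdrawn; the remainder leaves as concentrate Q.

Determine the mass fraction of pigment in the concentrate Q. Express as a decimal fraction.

pigment is not removed: 438×0.190 = 83.22 kg/min of pigment enters Q.
Concentrate = 438 − 131 = 307 kg/min.
Mass fraction = 83.22/307 = 0.2711.

0.2711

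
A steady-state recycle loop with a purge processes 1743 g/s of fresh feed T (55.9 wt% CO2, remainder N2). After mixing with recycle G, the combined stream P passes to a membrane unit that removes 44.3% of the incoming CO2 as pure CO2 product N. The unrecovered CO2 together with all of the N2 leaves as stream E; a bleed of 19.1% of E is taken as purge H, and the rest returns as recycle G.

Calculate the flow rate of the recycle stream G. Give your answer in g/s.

4055 g/s

N2 enters only via T and leaves only via the purge: 1743×0.441 = 0.191×(N2 in E), and the membrane unit passes all N2, so N2 in P = N2 in E = 4024.4 g/s.
CO2 in P: m_A = 1743×0.559 + (1−0.191)·(1−0.443)·m_A, so m_A = 974.34/0.5494 = 1773.5 g/s.
E = (1−0.443)×1773.5 + 4024.4 = 5012.3 g/s.
Recycle G = (1−0.191)×5012.3 = 4054.9 g/s.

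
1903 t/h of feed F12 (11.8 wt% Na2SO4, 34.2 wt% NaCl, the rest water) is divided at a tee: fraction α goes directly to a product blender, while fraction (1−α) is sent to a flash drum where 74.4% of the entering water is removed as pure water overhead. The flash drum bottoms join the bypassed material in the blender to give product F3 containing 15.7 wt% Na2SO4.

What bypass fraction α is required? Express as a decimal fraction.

0.382

All 1903×0.118 = 224.55 t/h of Na2SO4 reaches F3, so F3 = 224.55/0.157 = 1430.3 t/h and vapour = 472.72 t/h.
The evaporator receives (1−α)·1903 of feed at 0.540 water and removes 0.744 of that water:
0.744×0.540×(1−α)×1903 = 472.72
(1−α) = 472.72/764.55 = 0.6183;  α = 0.3817.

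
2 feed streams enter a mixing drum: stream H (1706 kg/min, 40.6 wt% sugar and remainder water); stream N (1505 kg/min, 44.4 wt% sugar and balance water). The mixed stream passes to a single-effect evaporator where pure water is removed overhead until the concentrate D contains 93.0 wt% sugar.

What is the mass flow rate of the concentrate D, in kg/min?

sugar entering = 1706×0.406 + 1505×0.444 = 1360.9 kg/min.
All sugar reports to D, so D = 1360.9/0.930 = 1463.3 kg/min.

1463 kg/min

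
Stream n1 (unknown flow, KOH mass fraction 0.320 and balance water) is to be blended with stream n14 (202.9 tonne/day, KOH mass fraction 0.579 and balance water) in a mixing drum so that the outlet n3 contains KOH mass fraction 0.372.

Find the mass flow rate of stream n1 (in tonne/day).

Let n1 be the unknown flow. Total out = 202.9 + n1.
KOH balance: 117.48 + 0.320·n1 = 0.372·(202.9 + n1)
(0.320 − 0.372)·n1 = 0.372×202.9 − 117.48 = -42
n1 = -42 / -0.052 = 807.7 tonne/day

807.7 tonne/day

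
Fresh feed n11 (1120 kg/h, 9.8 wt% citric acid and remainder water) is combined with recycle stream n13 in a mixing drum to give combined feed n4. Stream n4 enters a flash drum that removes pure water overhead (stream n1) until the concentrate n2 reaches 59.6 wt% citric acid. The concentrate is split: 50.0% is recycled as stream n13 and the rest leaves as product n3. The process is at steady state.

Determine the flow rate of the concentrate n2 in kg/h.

Overall citric acid balance (none leaves overhead): citric acid in fresh feed = citric acid in product, i.e. 1120×0.098 = (1−0.500)·n2·0.596.
n2 = 109.76/(0.596×0.500) = 368.32 kg/h.

368.3 kg/h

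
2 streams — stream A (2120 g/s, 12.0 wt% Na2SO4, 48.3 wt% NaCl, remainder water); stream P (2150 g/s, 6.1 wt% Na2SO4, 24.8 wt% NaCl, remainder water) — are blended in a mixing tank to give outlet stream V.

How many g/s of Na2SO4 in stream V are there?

Na2SO4 out = Na2SO4 in = 2120×0.120 + 2150×0.061 = 385.55 g/s.

385.5 g/s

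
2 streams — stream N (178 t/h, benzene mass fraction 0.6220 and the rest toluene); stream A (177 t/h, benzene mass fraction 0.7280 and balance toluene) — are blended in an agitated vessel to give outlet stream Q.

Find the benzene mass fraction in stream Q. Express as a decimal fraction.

Total flow out = 178 + 177 = 355 t/h.
benzene in = 178×0.622 + 177×0.728 = 239.57 t/h.
benzene mass fraction in Q = 239.57/355 = 0.6749.

0.6749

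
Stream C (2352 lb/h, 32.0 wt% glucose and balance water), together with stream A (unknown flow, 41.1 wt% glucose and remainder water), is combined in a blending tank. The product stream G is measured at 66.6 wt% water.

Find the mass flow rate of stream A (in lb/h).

427.6 lb/h

Let A be the unknown flow. Total out = 2352 + A.
water balance: 1599.4 + 0.589·A = 0.666·(2352 + A)
(0.589 − 0.666)·A = 0.666×2352 − 1599.4 = -32.928
A = -32.928 / -0.077 = 427.64 lb/h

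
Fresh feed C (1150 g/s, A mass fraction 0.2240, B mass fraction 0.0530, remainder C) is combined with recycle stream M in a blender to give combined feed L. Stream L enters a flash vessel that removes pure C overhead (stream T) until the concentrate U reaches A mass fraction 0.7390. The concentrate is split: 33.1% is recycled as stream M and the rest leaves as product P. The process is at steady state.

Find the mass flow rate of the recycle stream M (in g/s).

Overall A balance (none leaves overhead): A in fresh feed = A in product, i.e. 1150×0.224 = (1−0.331)·U·0.739.
U = 257.6/(0.739×0.669) = 521.05 g/s.
Recycle M = 0.331×521.05 = 172.47 g/s.

172.5 g/s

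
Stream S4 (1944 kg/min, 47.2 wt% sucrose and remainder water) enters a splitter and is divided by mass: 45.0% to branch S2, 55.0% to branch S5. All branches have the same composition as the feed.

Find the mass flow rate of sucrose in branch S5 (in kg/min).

504.7 kg/min

Branch S5 total = 0.550×1944 = 1069.2 kg/min.
sucrose in S5 = 0.472×1069.2 = 504.66 kg/min.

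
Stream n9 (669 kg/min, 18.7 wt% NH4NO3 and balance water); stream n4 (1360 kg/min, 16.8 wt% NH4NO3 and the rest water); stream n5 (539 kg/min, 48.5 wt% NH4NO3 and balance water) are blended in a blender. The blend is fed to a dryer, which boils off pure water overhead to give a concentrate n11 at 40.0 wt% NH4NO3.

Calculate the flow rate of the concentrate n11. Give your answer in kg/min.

1537 kg/min

NH4NO3 entering = 669×0.187 + 1360×0.168 + 539×0.485 = 615 kg/min.
All NH4NO3 reports to n11, so n11 = 615/0.400 = 1537.5 kg/min.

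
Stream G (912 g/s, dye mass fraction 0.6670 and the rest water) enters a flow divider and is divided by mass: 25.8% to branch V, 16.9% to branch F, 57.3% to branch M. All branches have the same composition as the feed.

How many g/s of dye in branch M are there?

348.6 g/s

Branch M total = 0.573×912 = 522.58 g/s.
dye in M = 0.667×522.58 = 348.56 g/s.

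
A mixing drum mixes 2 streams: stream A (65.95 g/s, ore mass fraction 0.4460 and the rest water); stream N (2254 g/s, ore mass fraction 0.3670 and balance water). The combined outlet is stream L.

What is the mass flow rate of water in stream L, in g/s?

water out = water in = 65.95×0.554 + 2254×0.633 = 1463.3 g/s.

1463 g/s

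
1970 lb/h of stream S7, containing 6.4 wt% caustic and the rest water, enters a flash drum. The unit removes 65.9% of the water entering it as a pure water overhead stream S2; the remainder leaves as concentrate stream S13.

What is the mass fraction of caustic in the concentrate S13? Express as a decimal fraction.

0.167

caustic is not removed: 1970×0.064 = 126.08 lb/h of caustic enters S13.
water entering = 1970×0.936 = 1843.9 lb/h; overhead removed = 0.659×1843.9 = 1215.1 lb/h.
Concentrate = 1970 − 1215.1 = 754.86 lb/h.
Mass fraction = 126.08/754.86 = 0.167.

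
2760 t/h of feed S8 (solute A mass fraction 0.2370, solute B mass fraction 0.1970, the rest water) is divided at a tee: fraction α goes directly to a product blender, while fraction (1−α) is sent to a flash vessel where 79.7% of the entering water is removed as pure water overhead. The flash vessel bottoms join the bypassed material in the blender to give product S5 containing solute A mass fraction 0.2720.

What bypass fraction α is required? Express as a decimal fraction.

All 2760×0.237 = 654.12 t/h of solute A reaches S5, so S5 = 654.12/0.272 = 2404.9 t/h and vapour = 355.15 t/h.
The evaporator receives (1−α)·2760 of feed at 0.566 water and removes 0.797 of that water:
0.797×0.566×(1−α)×2760 = 355.15
(1−α) = 355.15/1245 = 0.2852;  α = 0.7148.

0.715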